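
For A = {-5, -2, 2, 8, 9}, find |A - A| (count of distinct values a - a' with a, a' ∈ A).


A - A = {a - a' : a, a' ∈ A}; |A| = 5.
Bounds: 2|A|-1 ≤ |A - A| ≤ |A|² - |A| + 1, i.e. 9 ≤ |A - A| ≤ 21.
Note: 0 ∈ A - A always (from a - a). The set is symmetric: if d ∈ A - A then -d ∈ A - A.
Enumerate nonzero differences d = a - a' with a > a' (then include -d):
Positive differences: {1, 3, 4, 6, 7, 10, 11, 13, 14}
Full difference set: {0} ∪ (positive diffs) ∪ (negative diffs).
|A - A| = 1 + 2·9 = 19 (matches direct enumeration: 19).

|A - A| = 19


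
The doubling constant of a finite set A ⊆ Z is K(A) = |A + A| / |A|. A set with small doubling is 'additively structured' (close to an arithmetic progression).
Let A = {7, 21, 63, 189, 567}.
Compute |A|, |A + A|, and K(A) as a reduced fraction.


|A| = 5.
Compute A + A by enumerating all 25 pairs.
A + A = {14, 28, 42, 70, 84, 126, 196, 210, 252, 378, 574, 588, 630, 756, 1134}, so |A + A| = 15.
K = |A + A| / |A| = 15/5 = 3/1 ≈ 3.0000.
Reference: AP of size 5 gives K = 9/5 ≈ 1.8000; a fully generic set of size 5 gives K ≈ 3.0000.

|A| = 5, |A + A| = 15, K = 15/5 = 3/1.


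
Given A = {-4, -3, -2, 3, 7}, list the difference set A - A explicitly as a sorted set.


A - A = {a - a' : a, a' ∈ A}.
Compute a - a' for each ordered pair (a, a'):
a = -4: -4--4=0, -4--3=-1, -4--2=-2, -4-3=-7, -4-7=-11
a = -3: -3--4=1, -3--3=0, -3--2=-1, -3-3=-6, -3-7=-10
a = -2: -2--4=2, -2--3=1, -2--2=0, -2-3=-5, -2-7=-9
a = 3: 3--4=7, 3--3=6, 3--2=5, 3-3=0, 3-7=-4
a = 7: 7--4=11, 7--3=10, 7--2=9, 7-3=4, 7-7=0
Collecting distinct values (and noting 0 appears from a-a):
A - A = {-11, -10, -9, -7, -6, -5, -4, -2, -1, 0, 1, 2, 4, 5, 6, 7, 9, 10, 11}
|A - A| = 19

A - A = {-11, -10, -9, -7, -6, -5, -4, -2, -1, 0, 1, 2, 4, 5, 6, 7, 9, 10, 11}


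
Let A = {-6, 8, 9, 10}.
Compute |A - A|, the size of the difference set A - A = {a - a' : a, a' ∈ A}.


A - A = {a - a' : a, a' ∈ A}; |A| = 4.
Bounds: 2|A|-1 ≤ |A - A| ≤ |A|² - |A| + 1, i.e. 7 ≤ |A - A| ≤ 13.
Note: 0 ∈ A - A always (from a - a). The set is symmetric: if d ∈ A - A then -d ∈ A - A.
Enumerate nonzero differences d = a - a' with a > a' (then include -d):
Positive differences: {1, 2, 14, 15, 16}
Full difference set: {0} ∪ (positive diffs) ∪ (negative diffs).
|A - A| = 1 + 2·5 = 11 (matches direct enumeration: 11).

|A - A| = 11


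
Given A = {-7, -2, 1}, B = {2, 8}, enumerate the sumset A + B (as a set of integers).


A + B = {a + b : a ∈ A, b ∈ B}.
Enumerate all |A|·|B| = 3·2 = 6 pairs (a, b) and collect distinct sums.
a = -7: -7+2=-5, -7+8=1
a = -2: -2+2=0, -2+8=6
a = 1: 1+2=3, 1+8=9
Collecting distinct sums: A + B = {-5, 0, 1, 3, 6, 9}
|A + B| = 6

A + B = {-5, 0, 1, 3, 6, 9}


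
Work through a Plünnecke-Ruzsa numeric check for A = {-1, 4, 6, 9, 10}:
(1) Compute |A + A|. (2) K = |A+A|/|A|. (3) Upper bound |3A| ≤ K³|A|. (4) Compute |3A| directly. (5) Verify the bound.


|A| = 5.
Step 1: Compute A + A by enumerating all 25 pairs.
A + A = {-2, 3, 5, 8, 9, 10, 12, 13, 14, 15, 16, 18, 19, 20}, so |A + A| = 14.
Step 2: Doubling constant K = |A + A|/|A| = 14/5 = 14/5 ≈ 2.8000.
Step 3: Plünnecke-Ruzsa gives |3A| ≤ K³·|A| = (2.8000)³ · 5 ≈ 109.7600.
Step 4: Compute 3A = A + A + A directly by enumerating all triples (a,b,c) ∈ A³; |3A| = 26.
Step 5: Check 26 ≤ 109.7600? Yes ✓.

K = 14/5, Plünnecke-Ruzsa bound K³|A| ≈ 109.7600, |3A| = 26, inequality holds.


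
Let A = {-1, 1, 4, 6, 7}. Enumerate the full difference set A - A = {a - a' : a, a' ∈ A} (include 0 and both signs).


A - A = {a - a' : a, a' ∈ A}.
Compute a - a' for each ordered pair (a, a'):
a = -1: -1--1=0, -1-1=-2, -1-4=-5, -1-6=-7, -1-7=-8
a = 1: 1--1=2, 1-1=0, 1-4=-3, 1-6=-5, 1-7=-6
a = 4: 4--1=5, 4-1=3, 4-4=0, 4-6=-2, 4-7=-3
a = 6: 6--1=7, 6-1=5, 6-4=2, 6-6=0, 6-7=-1
a = 7: 7--1=8, 7-1=6, 7-4=3, 7-6=1, 7-7=0
Collecting distinct values (and noting 0 appears from a-a):
A - A = {-8, -7, -6, -5, -3, -2, -1, 0, 1, 2, 3, 5, 6, 7, 8}
|A - A| = 15

A - A = {-8, -7, -6, -5, -3, -2, -1, 0, 1, 2, 3, 5, 6, 7, 8}


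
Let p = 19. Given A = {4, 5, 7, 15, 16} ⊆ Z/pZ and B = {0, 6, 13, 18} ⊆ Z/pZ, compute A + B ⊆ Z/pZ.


Work in Z/19Z: reduce every sum a + b modulo 19.
Enumerate all 20 pairs:
a = 4: 4+0=4, 4+6=10, 4+13=17, 4+18=3
a = 5: 5+0=5, 5+6=11, 5+13=18, 5+18=4
a = 7: 7+0=7, 7+6=13, 7+13=1, 7+18=6
a = 15: 15+0=15, 15+6=2, 15+13=9, 15+18=14
a = 16: 16+0=16, 16+6=3, 16+13=10, 16+18=15
Distinct residues collected: {1, 2, 3, 4, 5, 6, 7, 9, 10, 11, 13, 14, 15, 16, 17, 18}
|A + B| = 16 (out of 19 total residues).

A + B = {1, 2, 3, 4, 5, 6, 7, 9, 10, 11, 13, 14, 15, 16, 17, 18}


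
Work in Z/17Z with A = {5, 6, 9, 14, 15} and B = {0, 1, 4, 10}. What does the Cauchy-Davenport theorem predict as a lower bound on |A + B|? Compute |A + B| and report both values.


Cauchy-Davenport: |A + B| ≥ min(p, |A| + |B| - 1) for A, B nonempty in Z/pZ.
|A| = 5, |B| = 4, p = 17.
CD lower bound = min(17, 5 + 4 - 1) = min(17, 8) = 8.
Compute A + B mod 17 directly:
a = 5: 5+0=5, 5+1=6, 5+4=9, 5+10=15
a = 6: 6+0=6, 6+1=7, 6+4=10, 6+10=16
a = 9: 9+0=9, 9+1=10, 9+4=13, 9+10=2
a = 14: 14+0=14, 14+1=15, 14+4=1, 14+10=7
a = 15: 15+0=15, 15+1=16, 15+4=2, 15+10=8
A + B = {1, 2, 5, 6, 7, 8, 9, 10, 13, 14, 15, 16}, so |A + B| = 12.
Verify: 12 ≥ 8? Yes ✓.

CD lower bound = 8, actual |A + B| = 12.


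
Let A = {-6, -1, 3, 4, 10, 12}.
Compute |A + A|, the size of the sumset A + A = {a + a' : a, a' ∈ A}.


A + A = {a + a' : a, a' ∈ A}; |A| = 6.
General bounds: 2|A| - 1 ≤ |A + A| ≤ |A|(|A|+1)/2, i.e. 11 ≤ |A + A| ≤ 21.
Lower bound 2|A|-1 is attained iff A is an arithmetic progression.
Enumerate sums a + a' for a ≤ a' (symmetric, so this suffices):
a = -6: -6+-6=-12, -6+-1=-7, -6+3=-3, -6+4=-2, -6+10=4, -6+12=6
a = -1: -1+-1=-2, -1+3=2, -1+4=3, -1+10=9, -1+12=11
a = 3: 3+3=6, 3+4=7, 3+10=13, 3+12=15
a = 4: 4+4=8, 4+10=14, 4+12=16
a = 10: 10+10=20, 10+12=22
a = 12: 12+12=24
Distinct sums: {-12, -7, -3, -2, 2, 3, 4, 6, 7, 8, 9, 11, 13, 14, 15, 16, 20, 22, 24}
|A + A| = 19

|A + A| = 19


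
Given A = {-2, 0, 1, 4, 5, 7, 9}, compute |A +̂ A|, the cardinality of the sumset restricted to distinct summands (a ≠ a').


Restricted sumset: A +̂ A = {a + a' : a ∈ A, a' ∈ A, a ≠ a'}.
Equivalently, take A + A and drop any sum 2a that is achievable ONLY as a + a for a ∈ A (i.e. sums representable only with equal summands).
Enumerate pairs (a, a') with a < a' (symmetric, so each unordered pair gives one sum; this covers all a ≠ a'):
  -2 + 0 = -2
  -2 + 1 = -1
  -2 + 4 = 2
  -2 + 5 = 3
  -2 + 7 = 5
  -2 + 9 = 7
  0 + 1 = 1
  0 + 4 = 4
  0 + 5 = 5
  0 + 7 = 7
  0 + 9 = 9
  1 + 4 = 5
  1 + 5 = 6
  1 + 7 = 8
  1 + 9 = 10
  4 + 5 = 9
  4 + 7 = 11
  4 + 9 = 13
  5 + 7 = 12
  5 + 9 = 14
  7 + 9 = 16
Collected distinct sums: {-2, -1, 1, 2, 3, 4, 5, 6, 7, 8, 9, 10, 11, 12, 13, 14, 16}
|A +̂ A| = 17
(Reference bound: |A +̂ A| ≥ 2|A| - 3 for |A| ≥ 2, with |A| = 7 giving ≥ 11.)

|A +̂ A| = 17


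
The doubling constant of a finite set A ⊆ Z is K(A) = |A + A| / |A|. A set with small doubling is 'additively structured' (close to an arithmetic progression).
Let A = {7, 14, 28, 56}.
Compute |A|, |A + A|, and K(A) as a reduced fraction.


|A| = 4.
Compute A + A by enumerating all 16 pairs.
A + A = {14, 21, 28, 35, 42, 56, 63, 70, 84, 112}, so |A + A| = 10.
K = |A + A| / |A| = 10/4 = 5/2 ≈ 2.5000.
Reference: AP of size 4 gives K = 7/4 ≈ 1.7500; a fully generic set of size 4 gives K ≈ 2.5000.

|A| = 4, |A + A| = 10, K = 10/4 = 5/2.


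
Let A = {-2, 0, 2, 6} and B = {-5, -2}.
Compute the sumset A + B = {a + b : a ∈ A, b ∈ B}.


A + B = {a + b : a ∈ A, b ∈ B}.
Enumerate all |A|·|B| = 4·2 = 8 pairs (a, b) and collect distinct sums.
a = -2: -2+-5=-7, -2+-2=-4
a = 0: 0+-5=-5, 0+-2=-2
a = 2: 2+-5=-3, 2+-2=0
a = 6: 6+-5=1, 6+-2=4
Collecting distinct sums: A + B = {-7, -5, -4, -3, -2, 0, 1, 4}
|A + B| = 8

A + B = {-7, -5, -4, -3, -2, 0, 1, 4}


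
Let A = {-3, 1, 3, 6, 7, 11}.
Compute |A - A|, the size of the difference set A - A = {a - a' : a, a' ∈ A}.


A - A = {a - a' : a, a' ∈ A}; |A| = 6.
Bounds: 2|A|-1 ≤ |A - A| ≤ |A|² - |A| + 1, i.e. 11 ≤ |A - A| ≤ 31.
Note: 0 ∈ A - A always (from a - a). The set is symmetric: if d ∈ A - A then -d ∈ A - A.
Enumerate nonzero differences d = a - a' with a > a' (then include -d):
Positive differences: {1, 2, 3, 4, 5, 6, 8, 9, 10, 14}
Full difference set: {0} ∪ (positive diffs) ∪ (negative diffs).
|A - A| = 1 + 2·10 = 21 (matches direct enumeration: 21).

|A - A| = 21


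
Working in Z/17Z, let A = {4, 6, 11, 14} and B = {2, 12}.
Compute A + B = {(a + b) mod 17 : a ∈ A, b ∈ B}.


Work in Z/17Z: reduce every sum a + b modulo 17.
Enumerate all 8 pairs:
a = 4: 4+2=6, 4+12=16
a = 6: 6+2=8, 6+12=1
a = 11: 11+2=13, 11+12=6
a = 14: 14+2=16, 14+12=9
Distinct residues collected: {1, 6, 8, 9, 13, 16}
|A + B| = 6 (out of 17 total residues).

A + B = {1, 6, 8, 9, 13, 16}


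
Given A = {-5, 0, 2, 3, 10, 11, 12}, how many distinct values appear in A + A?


A + A = {a + a' : a, a' ∈ A}; |A| = 7.
General bounds: 2|A| - 1 ≤ |A + A| ≤ |A|(|A|+1)/2, i.e. 13 ≤ |A + A| ≤ 28.
Lower bound 2|A|-1 is attained iff A is an arithmetic progression.
Enumerate sums a + a' for a ≤ a' (symmetric, so this suffices):
a = -5: -5+-5=-10, -5+0=-5, -5+2=-3, -5+3=-2, -5+10=5, -5+11=6, -5+12=7
a = 0: 0+0=0, 0+2=2, 0+3=3, 0+10=10, 0+11=11, 0+12=12
a = 2: 2+2=4, 2+3=5, 2+10=12, 2+11=13, 2+12=14
a = 3: 3+3=6, 3+10=13, 3+11=14, 3+12=15
a = 10: 10+10=20, 10+11=21, 10+12=22
a = 11: 11+11=22, 11+12=23
a = 12: 12+12=24
Distinct sums: {-10, -5, -3, -2, 0, 2, 3, 4, 5, 6, 7, 10, 11, 12, 13, 14, 15, 20, 21, 22, 23, 24}
|A + A| = 22

|A + A| = 22


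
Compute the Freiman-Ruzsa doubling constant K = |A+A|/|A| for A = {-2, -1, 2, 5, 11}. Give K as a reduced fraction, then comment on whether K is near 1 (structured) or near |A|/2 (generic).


|A| = 5.
Compute A + A by enumerating all 25 pairs.
A + A = {-4, -3, -2, 0, 1, 3, 4, 7, 9, 10, 13, 16, 22}, so |A + A| = 13.
K = |A + A| / |A| = 13/5 (already in lowest terms) ≈ 2.6000.
Reference: AP of size 5 gives K = 9/5 ≈ 1.8000; a fully generic set of size 5 gives K ≈ 3.0000.

|A| = 5, |A + A| = 13, K = 13/5.


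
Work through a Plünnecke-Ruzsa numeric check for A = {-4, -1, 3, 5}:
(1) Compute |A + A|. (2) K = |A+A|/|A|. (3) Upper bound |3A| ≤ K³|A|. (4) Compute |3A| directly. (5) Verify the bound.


|A| = 4.
Step 1: Compute A + A by enumerating all 16 pairs.
A + A = {-8, -5, -2, -1, 1, 2, 4, 6, 8, 10}, so |A + A| = 10.
Step 2: Doubling constant K = |A + A|/|A| = 10/4 = 10/4 ≈ 2.5000.
Step 3: Plünnecke-Ruzsa gives |3A| ≤ K³·|A| = (2.5000)³ · 4 ≈ 62.5000.
Step 4: Compute 3A = A + A + A directly by enumerating all triples (a,b,c) ∈ A³; |3A| = 18.
Step 5: Check 18 ≤ 62.5000? Yes ✓.

K = 10/4, Plünnecke-Ruzsa bound K³|A| ≈ 62.5000, |3A| = 18, inequality holds.


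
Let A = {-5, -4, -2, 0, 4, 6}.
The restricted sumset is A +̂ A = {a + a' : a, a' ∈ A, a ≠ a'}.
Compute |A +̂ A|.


Restricted sumset: A +̂ A = {a + a' : a ∈ A, a' ∈ A, a ≠ a'}.
Equivalently, take A + A and drop any sum 2a that is achievable ONLY as a + a for a ∈ A (i.e. sums representable only with equal summands).
Enumerate pairs (a, a') with a < a' (symmetric, so each unordered pair gives one sum; this covers all a ≠ a'):
  -5 + -4 = -9
  -5 + -2 = -7
  -5 + 0 = -5
  -5 + 4 = -1
  -5 + 6 = 1
  -4 + -2 = -6
  -4 + 0 = -4
  -4 + 4 = 0
  -4 + 6 = 2
  -2 + 0 = -2
  -2 + 4 = 2
  -2 + 6 = 4
  0 + 4 = 4
  0 + 6 = 6
  4 + 6 = 10
Collected distinct sums: {-9, -7, -6, -5, -4, -2, -1, 0, 1, 2, 4, 6, 10}
|A +̂ A| = 13
(Reference bound: |A +̂ A| ≥ 2|A| - 3 for |A| ≥ 2, with |A| = 6 giving ≥ 9.)

|A +̂ A| = 13


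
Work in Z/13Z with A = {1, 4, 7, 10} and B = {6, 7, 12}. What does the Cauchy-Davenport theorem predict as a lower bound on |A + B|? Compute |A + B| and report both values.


Cauchy-Davenport: |A + B| ≥ min(p, |A| + |B| - 1) for A, B nonempty in Z/pZ.
|A| = 4, |B| = 3, p = 13.
CD lower bound = min(13, 4 + 3 - 1) = min(13, 6) = 6.
Compute A + B mod 13 directly:
a = 1: 1+6=7, 1+7=8, 1+12=0
a = 4: 4+6=10, 4+7=11, 4+12=3
a = 7: 7+6=0, 7+7=1, 7+12=6
a = 10: 10+6=3, 10+7=4, 10+12=9
A + B = {0, 1, 3, 4, 6, 7, 8, 9, 10, 11}, so |A + B| = 10.
Verify: 10 ≥ 6? Yes ✓.

CD lower bound = 6, actual |A + B| = 10.


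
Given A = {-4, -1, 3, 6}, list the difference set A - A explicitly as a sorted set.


A - A = {a - a' : a, a' ∈ A}.
Compute a - a' for each ordered pair (a, a'):
a = -4: -4--4=0, -4--1=-3, -4-3=-7, -4-6=-10
a = -1: -1--4=3, -1--1=0, -1-3=-4, -1-6=-7
a = 3: 3--4=7, 3--1=4, 3-3=0, 3-6=-3
a = 6: 6--4=10, 6--1=7, 6-3=3, 6-6=0
Collecting distinct values (and noting 0 appears from a-a):
A - A = {-10, -7, -4, -3, 0, 3, 4, 7, 10}
|A - A| = 9

A - A = {-10, -7, -4, -3, 0, 3, 4, 7, 10}


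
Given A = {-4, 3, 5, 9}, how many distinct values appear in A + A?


A + A = {a + a' : a, a' ∈ A}; |A| = 4.
General bounds: 2|A| - 1 ≤ |A + A| ≤ |A|(|A|+1)/2, i.e. 7 ≤ |A + A| ≤ 10.
Lower bound 2|A|-1 is attained iff A is an arithmetic progression.
Enumerate sums a + a' for a ≤ a' (symmetric, so this suffices):
a = -4: -4+-4=-8, -4+3=-1, -4+5=1, -4+9=5
a = 3: 3+3=6, 3+5=8, 3+9=12
a = 5: 5+5=10, 5+9=14
a = 9: 9+9=18
Distinct sums: {-8, -1, 1, 5, 6, 8, 10, 12, 14, 18}
|A + A| = 10

|A + A| = 10


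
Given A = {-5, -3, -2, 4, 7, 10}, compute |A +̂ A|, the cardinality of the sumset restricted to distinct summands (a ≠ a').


Restricted sumset: A +̂ A = {a + a' : a ∈ A, a' ∈ A, a ≠ a'}.
Equivalently, take A + A and drop any sum 2a that is achievable ONLY as a + a for a ∈ A (i.e. sums representable only with equal summands).
Enumerate pairs (a, a') with a < a' (symmetric, so each unordered pair gives one sum; this covers all a ≠ a'):
  -5 + -3 = -8
  -5 + -2 = -7
  -5 + 4 = -1
  -5 + 7 = 2
  -5 + 10 = 5
  -3 + -2 = -5
  -3 + 4 = 1
  -3 + 7 = 4
  -3 + 10 = 7
  -2 + 4 = 2
  -2 + 7 = 5
  -2 + 10 = 8
  4 + 7 = 11
  4 + 10 = 14
  7 + 10 = 17
Collected distinct sums: {-8, -7, -5, -1, 1, 2, 4, 5, 7, 8, 11, 14, 17}
|A +̂ A| = 13
(Reference bound: |A +̂ A| ≥ 2|A| - 3 for |A| ≥ 2, with |A| = 6 giving ≥ 9.)

|A +̂ A| = 13


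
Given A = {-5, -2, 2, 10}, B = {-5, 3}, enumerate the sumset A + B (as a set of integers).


A + B = {a + b : a ∈ A, b ∈ B}.
Enumerate all |A|·|B| = 4·2 = 8 pairs (a, b) and collect distinct sums.
a = -5: -5+-5=-10, -5+3=-2
a = -2: -2+-5=-7, -2+3=1
a = 2: 2+-5=-3, 2+3=5
a = 10: 10+-5=5, 10+3=13
Collecting distinct sums: A + B = {-10, -7, -3, -2, 1, 5, 13}
|A + B| = 7

A + B = {-10, -7, -3, -2, 1, 5, 13}


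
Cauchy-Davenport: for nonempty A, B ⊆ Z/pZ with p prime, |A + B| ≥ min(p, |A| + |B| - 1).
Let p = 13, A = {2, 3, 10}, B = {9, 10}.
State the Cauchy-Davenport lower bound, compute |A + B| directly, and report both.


Cauchy-Davenport: |A + B| ≥ min(p, |A| + |B| - 1) for A, B nonempty in Z/pZ.
|A| = 3, |B| = 2, p = 13.
CD lower bound = min(13, 3 + 2 - 1) = min(13, 4) = 4.
Compute A + B mod 13 directly:
a = 2: 2+9=11, 2+10=12
a = 3: 3+9=12, 3+10=0
a = 10: 10+9=6, 10+10=7
A + B = {0, 6, 7, 11, 12}, so |A + B| = 5.
Verify: 5 ≥ 4? Yes ✓.

CD lower bound = 4, actual |A + B| = 5.


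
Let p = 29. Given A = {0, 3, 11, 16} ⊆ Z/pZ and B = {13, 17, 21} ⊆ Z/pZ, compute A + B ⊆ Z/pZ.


Work in Z/29Z: reduce every sum a + b modulo 29.
Enumerate all 12 pairs:
a = 0: 0+13=13, 0+17=17, 0+21=21
a = 3: 3+13=16, 3+17=20, 3+21=24
a = 11: 11+13=24, 11+17=28, 11+21=3
a = 16: 16+13=0, 16+17=4, 16+21=8
Distinct residues collected: {0, 3, 4, 8, 13, 16, 17, 20, 21, 24, 28}
|A + B| = 11 (out of 29 total residues).

A + B = {0, 3, 4, 8, 13, 16, 17, 20, 21, 24, 28}


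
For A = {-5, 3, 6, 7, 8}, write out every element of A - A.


A - A = {a - a' : a, a' ∈ A}.
Compute a - a' for each ordered pair (a, a'):
a = -5: -5--5=0, -5-3=-8, -5-6=-11, -5-7=-12, -5-8=-13
a = 3: 3--5=8, 3-3=0, 3-6=-3, 3-7=-4, 3-8=-5
a = 6: 6--5=11, 6-3=3, 6-6=0, 6-7=-1, 6-8=-2
a = 7: 7--5=12, 7-3=4, 7-6=1, 7-7=0, 7-8=-1
a = 8: 8--5=13, 8-3=5, 8-6=2, 8-7=1, 8-8=0
Collecting distinct values (and noting 0 appears from a-a):
A - A = {-13, -12, -11, -8, -5, -4, -3, -2, -1, 0, 1, 2, 3, 4, 5, 8, 11, 12, 13}
|A - A| = 19

A - A = {-13, -12, -11, -8, -5, -4, -3, -2, -1, 0, 1, 2, 3, 4, 5, 8, 11, 12, 13}


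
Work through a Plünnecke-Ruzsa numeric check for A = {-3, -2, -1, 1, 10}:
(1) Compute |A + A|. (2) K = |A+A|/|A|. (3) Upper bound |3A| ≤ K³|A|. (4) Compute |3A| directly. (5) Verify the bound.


|A| = 5.
Step 1: Compute A + A by enumerating all 25 pairs.
A + A = {-6, -5, -4, -3, -2, -1, 0, 2, 7, 8, 9, 11, 20}, so |A + A| = 13.
Step 2: Doubling constant K = |A + A|/|A| = 13/5 = 13/5 ≈ 2.6000.
Step 3: Plünnecke-Ruzsa gives |3A| ≤ K³·|A| = (2.6000)³ · 5 ≈ 87.8800.
Step 4: Compute 3A = A + A + A directly by enumerating all triples (a,b,c) ∈ A³; |3A| = 25.
Step 5: Check 25 ≤ 87.8800? Yes ✓.

K = 13/5, Plünnecke-Ruzsa bound K³|A| ≈ 87.8800, |3A| = 25, inequality holds.


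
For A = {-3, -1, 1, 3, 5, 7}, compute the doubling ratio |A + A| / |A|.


|A| = 6.
Compute A + A by enumerating all 36 pairs.
A + A = {-6, -4, -2, 0, 2, 4, 6, 8, 10, 12, 14}, so |A + A| = 11.
K = |A + A| / |A| = 11/6 (already in lowest terms) ≈ 1.8333.
Reference: AP of size 6 gives K = 11/6 ≈ 1.8333; a fully generic set of size 6 gives K ≈ 3.5000.

|A| = 6, |A + A| = 11, K = 11/6.


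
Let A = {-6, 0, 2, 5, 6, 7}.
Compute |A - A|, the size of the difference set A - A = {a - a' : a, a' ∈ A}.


A - A = {a - a' : a, a' ∈ A}; |A| = 6.
Bounds: 2|A|-1 ≤ |A - A| ≤ |A|² - |A| + 1, i.e. 11 ≤ |A - A| ≤ 31.
Note: 0 ∈ A - A always (from a - a). The set is symmetric: if d ∈ A - A then -d ∈ A - A.
Enumerate nonzero differences d = a - a' with a > a' (then include -d):
Positive differences: {1, 2, 3, 4, 5, 6, 7, 8, 11, 12, 13}
Full difference set: {0} ∪ (positive diffs) ∪ (negative diffs).
|A - A| = 1 + 2·11 = 23 (matches direct enumeration: 23).

|A - A| = 23


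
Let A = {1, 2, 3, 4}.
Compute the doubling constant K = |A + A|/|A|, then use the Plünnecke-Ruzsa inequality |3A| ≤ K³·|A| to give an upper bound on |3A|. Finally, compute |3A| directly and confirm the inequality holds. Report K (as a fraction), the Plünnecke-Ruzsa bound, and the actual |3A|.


|A| = 4.
Step 1: Compute A + A by enumerating all 16 pairs.
A + A = {2, 3, 4, 5, 6, 7, 8}, so |A + A| = 7.
Step 2: Doubling constant K = |A + A|/|A| = 7/4 = 7/4 ≈ 1.7500.
Step 3: Plünnecke-Ruzsa gives |3A| ≤ K³·|A| = (1.7500)³ · 4 ≈ 21.4375.
Step 4: Compute 3A = A + A + A directly by enumerating all triples (a,b,c) ∈ A³; |3A| = 10.
Step 5: Check 10 ≤ 21.4375? Yes ✓.

K = 7/4, Plünnecke-Ruzsa bound K³|A| ≈ 21.4375, |3A| = 10, inequality holds.


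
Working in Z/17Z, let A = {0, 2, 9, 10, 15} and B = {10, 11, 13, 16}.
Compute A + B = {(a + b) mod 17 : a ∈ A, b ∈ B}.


Work in Z/17Z: reduce every sum a + b modulo 17.
Enumerate all 20 pairs:
a = 0: 0+10=10, 0+11=11, 0+13=13, 0+16=16
a = 2: 2+10=12, 2+11=13, 2+13=15, 2+16=1
a = 9: 9+10=2, 9+11=3, 9+13=5, 9+16=8
a = 10: 10+10=3, 10+11=4, 10+13=6, 10+16=9
a = 15: 15+10=8, 15+11=9, 15+13=11, 15+16=14
Distinct residues collected: {1, 2, 3, 4, 5, 6, 8, 9, 10, 11, 12, 13, 14, 15, 16}
|A + B| = 15 (out of 17 total residues).

A + B = {1, 2, 3, 4, 5, 6, 8, 9, 10, 11, 12, 13, 14, 15, 16}


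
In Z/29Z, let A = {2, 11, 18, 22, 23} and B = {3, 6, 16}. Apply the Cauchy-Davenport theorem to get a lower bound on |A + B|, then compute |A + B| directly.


Cauchy-Davenport: |A + B| ≥ min(p, |A| + |B| - 1) for A, B nonempty in Z/pZ.
|A| = 5, |B| = 3, p = 29.
CD lower bound = min(29, 5 + 3 - 1) = min(29, 7) = 7.
Compute A + B mod 29 directly:
a = 2: 2+3=5, 2+6=8, 2+16=18
a = 11: 11+3=14, 11+6=17, 11+16=27
a = 18: 18+3=21, 18+6=24, 18+16=5
a = 22: 22+3=25, 22+6=28, 22+16=9
a = 23: 23+3=26, 23+6=0, 23+16=10
A + B = {0, 5, 8, 9, 10, 14, 17, 18, 21, 24, 25, 26, 27, 28}, so |A + B| = 14.
Verify: 14 ≥ 7? Yes ✓.

CD lower bound = 7, actual |A + B| = 14.


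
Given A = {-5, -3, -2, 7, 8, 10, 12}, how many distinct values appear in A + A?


A + A = {a + a' : a, a' ∈ A}; |A| = 7.
General bounds: 2|A| - 1 ≤ |A + A| ≤ |A|(|A|+1)/2, i.e. 13 ≤ |A + A| ≤ 28.
Lower bound 2|A|-1 is attained iff A is an arithmetic progression.
Enumerate sums a + a' for a ≤ a' (symmetric, so this suffices):
a = -5: -5+-5=-10, -5+-3=-8, -5+-2=-7, -5+7=2, -5+8=3, -5+10=5, -5+12=7
a = -3: -3+-3=-6, -3+-2=-5, -3+7=4, -3+8=5, -3+10=7, -3+12=9
a = -2: -2+-2=-4, -2+7=5, -2+8=6, -2+10=8, -2+12=10
a = 7: 7+7=14, 7+8=15, 7+10=17, 7+12=19
a = 8: 8+8=16, 8+10=18, 8+12=20
a = 10: 10+10=20, 10+12=22
a = 12: 12+12=24
Distinct sums: {-10, -8, -7, -6, -5, -4, 2, 3, 4, 5, 6, 7, 8, 9, 10, 14, 15, 16, 17, 18, 19, 20, 22, 24}
|A + A| = 24

|A + A| = 24


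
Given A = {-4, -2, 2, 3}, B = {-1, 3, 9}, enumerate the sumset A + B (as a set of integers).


A + B = {a + b : a ∈ A, b ∈ B}.
Enumerate all |A|·|B| = 4·3 = 12 pairs (a, b) and collect distinct sums.
a = -4: -4+-1=-5, -4+3=-1, -4+9=5
a = -2: -2+-1=-3, -2+3=1, -2+9=7
a = 2: 2+-1=1, 2+3=5, 2+9=11
a = 3: 3+-1=2, 3+3=6, 3+9=12
Collecting distinct sums: A + B = {-5, -3, -1, 1, 2, 5, 6, 7, 11, 12}
|A + B| = 10

A + B = {-5, -3, -1, 1, 2, 5, 6, 7, 11, 12}


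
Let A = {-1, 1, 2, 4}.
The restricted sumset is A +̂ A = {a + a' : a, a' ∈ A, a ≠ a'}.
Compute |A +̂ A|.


Restricted sumset: A +̂ A = {a + a' : a ∈ A, a' ∈ A, a ≠ a'}.
Equivalently, take A + A and drop any sum 2a that is achievable ONLY as a + a for a ∈ A (i.e. sums representable only with equal summands).
Enumerate pairs (a, a') with a < a' (symmetric, so each unordered pair gives one sum; this covers all a ≠ a'):
  -1 + 1 = 0
  -1 + 2 = 1
  -1 + 4 = 3
  1 + 2 = 3
  1 + 4 = 5
  2 + 4 = 6
Collected distinct sums: {0, 1, 3, 5, 6}
|A +̂ A| = 5
(Reference bound: |A +̂ A| ≥ 2|A| - 3 for |A| ≥ 2, with |A| = 4 giving ≥ 5.)

|A +̂ A| = 5


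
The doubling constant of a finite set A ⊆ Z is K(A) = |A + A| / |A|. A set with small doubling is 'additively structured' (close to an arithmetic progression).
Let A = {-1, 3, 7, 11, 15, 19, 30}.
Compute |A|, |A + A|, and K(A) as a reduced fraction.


|A| = 7.
Compute A + A by enumerating all 49 pairs.
A + A = {-2, 2, 6, 10, 14, 18, 22, 26, 29, 30, 33, 34, 37, 38, 41, 45, 49, 60}, so |A + A| = 18.
K = |A + A| / |A| = 18/7 (already in lowest terms) ≈ 2.5714.
Reference: AP of size 7 gives K = 13/7 ≈ 1.8571; a fully generic set of size 7 gives K ≈ 4.0000.

|A| = 7, |A + A| = 18, K = 18/7.


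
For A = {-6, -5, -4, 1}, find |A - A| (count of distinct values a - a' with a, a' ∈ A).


A - A = {a - a' : a, a' ∈ A}; |A| = 4.
Bounds: 2|A|-1 ≤ |A - A| ≤ |A|² - |A| + 1, i.e. 7 ≤ |A - A| ≤ 13.
Note: 0 ∈ A - A always (from a - a). The set is symmetric: if d ∈ A - A then -d ∈ A - A.
Enumerate nonzero differences d = a - a' with a > a' (then include -d):
Positive differences: {1, 2, 5, 6, 7}
Full difference set: {0} ∪ (positive diffs) ∪ (negative diffs).
|A - A| = 1 + 2·5 = 11 (matches direct enumeration: 11).

|A - A| = 11


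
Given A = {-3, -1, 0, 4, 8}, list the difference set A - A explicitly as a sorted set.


A - A = {a - a' : a, a' ∈ A}.
Compute a - a' for each ordered pair (a, a'):
a = -3: -3--3=0, -3--1=-2, -3-0=-3, -3-4=-7, -3-8=-11
a = -1: -1--3=2, -1--1=0, -1-0=-1, -1-4=-5, -1-8=-9
a = 0: 0--3=3, 0--1=1, 0-0=0, 0-4=-4, 0-8=-8
a = 4: 4--3=7, 4--1=5, 4-0=4, 4-4=0, 4-8=-4
a = 8: 8--3=11, 8--1=9, 8-0=8, 8-4=4, 8-8=0
Collecting distinct values (and noting 0 appears from a-a):
A - A = {-11, -9, -8, -7, -5, -4, -3, -2, -1, 0, 1, 2, 3, 4, 5, 7, 8, 9, 11}
|A - A| = 19

A - A = {-11, -9, -8, -7, -5, -4, -3, -2, -1, 0, 1, 2, 3, 4, 5, 7, 8, 9, 11}


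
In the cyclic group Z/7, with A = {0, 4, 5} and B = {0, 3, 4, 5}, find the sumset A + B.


Work in Z/7Z: reduce every sum a + b modulo 7.
Enumerate all 12 pairs:
a = 0: 0+0=0, 0+3=3, 0+4=4, 0+5=5
a = 4: 4+0=4, 4+3=0, 4+4=1, 4+5=2
a = 5: 5+0=5, 5+3=1, 5+4=2, 5+5=3
Distinct residues collected: {0, 1, 2, 3, 4, 5}
|A + B| = 6 (out of 7 total residues).

A + B = {0, 1, 2, 3, 4, 5}


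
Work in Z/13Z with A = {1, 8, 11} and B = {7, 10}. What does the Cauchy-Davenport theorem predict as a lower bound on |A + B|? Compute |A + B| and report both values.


Cauchy-Davenport: |A + B| ≥ min(p, |A| + |B| - 1) for A, B nonempty in Z/pZ.
|A| = 3, |B| = 2, p = 13.
CD lower bound = min(13, 3 + 2 - 1) = min(13, 4) = 4.
Compute A + B mod 13 directly:
a = 1: 1+7=8, 1+10=11
a = 8: 8+7=2, 8+10=5
a = 11: 11+7=5, 11+10=8
A + B = {2, 5, 8, 11}, so |A + B| = 4.
Verify: 4 ≥ 4? Yes ✓.

CD lower bound = 4, actual |A + B| = 4.


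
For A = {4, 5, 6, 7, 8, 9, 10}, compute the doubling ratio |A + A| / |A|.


|A| = 7.
Compute A + A by enumerating all 49 pairs.
A + A = {8, 9, 10, 11, 12, 13, 14, 15, 16, 17, 18, 19, 20}, so |A + A| = 13.
K = |A + A| / |A| = 13/7 (already in lowest terms) ≈ 1.8571.
Reference: AP of size 7 gives K = 13/7 ≈ 1.8571; a fully generic set of size 7 gives K ≈ 4.0000.

|A| = 7, |A + A| = 13, K = 13/7.


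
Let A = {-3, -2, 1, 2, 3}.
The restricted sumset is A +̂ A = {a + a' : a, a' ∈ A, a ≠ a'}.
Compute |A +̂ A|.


Restricted sumset: A +̂ A = {a + a' : a ∈ A, a' ∈ A, a ≠ a'}.
Equivalently, take A + A and drop any sum 2a that is achievable ONLY as a + a for a ∈ A (i.e. sums representable only with equal summands).
Enumerate pairs (a, a') with a < a' (symmetric, so each unordered pair gives one sum; this covers all a ≠ a'):
  -3 + -2 = -5
  -3 + 1 = -2
  -3 + 2 = -1
  -3 + 3 = 0
  -2 + 1 = -1
  -2 + 2 = 0
  -2 + 3 = 1
  1 + 2 = 3
  1 + 3 = 4
  2 + 3 = 5
Collected distinct sums: {-5, -2, -1, 0, 1, 3, 4, 5}
|A +̂ A| = 8
(Reference bound: |A +̂ A| ≥ 2|A| - 3 for |A| ≥ 2, with |A| = 5 giving ≥ 7.)

|A +̂ A| = 8


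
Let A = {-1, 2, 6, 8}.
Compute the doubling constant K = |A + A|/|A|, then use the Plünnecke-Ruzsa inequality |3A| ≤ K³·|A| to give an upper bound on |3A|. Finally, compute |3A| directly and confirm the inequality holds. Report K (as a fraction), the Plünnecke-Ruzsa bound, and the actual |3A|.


|A| = 4.
Step 1: Compute A + A by enumerating all 16 pairs.
A + A = {-2, 1, 4, 5, 7, 8, 10, 12, 14, 16}, so |A + A| = 10.
Step 2: Doubling constant K = |A + A|/|A| = 10/4 = 10/4 ≈ 2.5000.
Step 3: Plünnecke-Ruzsa gives |3A| ≤ K³·|A| = (2.5000)³ · 4 ≈ 62.5000.
Step 4: Compute 3A = A + A + A directly by enumerating all triples (a,b,c) ∈ A³; |3A| = 18.
Step 5: Check 18 ≤ 62.5000? Yes ✓.

K = 10/4, Plünnecke-Ruzsa bound K³|A| ≈ 62.5000, |3A| = 18, inequality holds.


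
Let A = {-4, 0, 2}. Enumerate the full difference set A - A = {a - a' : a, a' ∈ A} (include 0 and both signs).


A - A = {a - a' : a, a' ∈ A}.
Compute a - a' for each ordered pair (a, a'):
a = -4: -4--4=0, -4-0=-4, -4-2=-6
a = 0: 0--4=4, 0-0=0, 0-2=-2
a = 2: 2--4=6, 2-0=2, 2-2=0
Collecting distinct values (and noting 0 appears from a-a):
A - A = {-6, -4, -2, 0, 2, 4, 6}
|A - A| = 7

A - A = {-6, -4, -2, 0, 2, 4, 6}


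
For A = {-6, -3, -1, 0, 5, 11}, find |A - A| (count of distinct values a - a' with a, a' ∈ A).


A - A = {a - a' : a, a' ∈ A}; |A| = 6.
Bounds: 2|A|-1 ≤ |A - A| ≤ |A|² - |A| + 1, i.e. 11 ≤ |A - A| ≤ 31.
Note: 0 ∈ A - A always (from a - a). The set is symmetric: if d ∈ A - A then -d ∈ A - A.
Enumerate nonzero differences d = a - a' with a > a' (then include -d):
Positive differences: {1, 2, 3, 5, 6, 8, 11, 12, 14, 17}
Full difference set: {0} ∪ (positive diffs) ∪ (negative diffs).
|A - A| = 1 + 2·10 = 21 (matches direct enumeration: 21).

|A - A| = 21


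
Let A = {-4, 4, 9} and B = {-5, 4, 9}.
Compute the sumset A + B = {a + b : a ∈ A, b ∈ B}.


A + B = {a + b : a ∈ A, b ∈ B}.
Enumerate all |A|·|B| = 3·3 = 9 pairs (a, b) and collect distinct sums.
a = -4: -4+-5=-9, -4+4=0, -4+9=5
a = 4: 4+-5=-1, 4+4=8, 4+9=13
a = 9: 9+-5=4, 9+4=13, 9+9=18
Collecting distinct sums: A + B = {-9, -1, 0, 4, 5, 8, 13, 18}
|A + B| = 8

A + B = {-9, -1, 0, 4, 5, 8, 13, 18}


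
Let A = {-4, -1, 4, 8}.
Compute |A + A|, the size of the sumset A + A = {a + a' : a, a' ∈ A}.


A + A = {a + a' : a, a' ∈ A}; |A| = 4.
General bounds: 2|A| - 1 ≤ |A + A| ≤ |A|(|A|+1)/2, i.e. 7 ≤ |A + A| ≤ 10.
Lower bound 2|A|-1 is attained iff A is an arithmetic progression.
Enumerate sums a + a' for a ≤ a' (symmetric, so this suffices):
a = -4: -4+-4=-8, -4+-1=-5, -4+4=0, -4+8=4
a = -1: -1+-1=-2, -1+4=3, -1+8=7
a = 4: 4+4=8, 4+8=12
a = 8: 8+8=16
Distinct sums: {-8, -5, -2, 0, 3, 4, 7, 8, 12, 16}
|A + A| = 10

|A + A| = 10


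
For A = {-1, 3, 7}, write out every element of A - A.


A - A = {a - a' : a, a' ∈ A}.
Compute a - a' for each ordered pair (a, a'):
a = -1: -1--1=0, -1-3=-4, -1-7=-8
a = 3: 3--1=4, 3-3=0, 3-7=-4
a = 7: 7--1=8, 7-3=4, 7-7=0
Collecting distinct values (and noting 0 appears from a-a):
A - A = {-8, -4, 0, 4, 8}
|A - A| = 5

A - A = {-8, -4, 0, 4, 8}


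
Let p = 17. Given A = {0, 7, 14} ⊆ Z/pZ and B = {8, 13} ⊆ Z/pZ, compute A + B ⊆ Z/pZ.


Work in Z/17Z: reduce every sum a + b modulo 17.
Enumerate all 6 pairs:
a = 0: 0+8=8, 0+13=13
a = 7: 7+8=15, 7+13=3
a = 14: 14+8=5, 14+13=10
Distinct residues collected: {3, 5, 8, 10, 13, 15}
|A + B| = 6 (out of 17 total residues).

A + B = {3, 5, 8, 10, 13, 15}


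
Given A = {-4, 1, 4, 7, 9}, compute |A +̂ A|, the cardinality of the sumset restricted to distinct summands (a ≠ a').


Restricted sumset: A +̂ A = {a + a' : a ∈ A, a' ∈ A, a ≠ a'}.
Equivalently, take A + A and drop any sum 2a that is achievable ONLY as a + a for a ∈ A (i.e. sums representable only with equal summands).
Enumerate pairs (a, a') with a < a' (symmetric, so each unordered pair gives one sum; this covers all a ≠ a'):
  -4 + 1 = -3
  -4 + 4 = 0
  -4 + 7 = 3
  -4 + 9 = 5
  1 + 4 = 5
  1 + 7 = 8
  1 + 9 = 10
  4 + 7 = 11
  4 + 9 = 13
  7 + 9 = 16
Collected distinct sums: {-3, 0, 3, 5, 8, 10, 11, 13, 16}
|A +̂ A| = 9
(Reference bound: |A +̂ A| ≥ 2|A| - 3 for |A| ≥ 2, with |A| = 5 giving ≥ 7.)

|A +̂ A| = 9


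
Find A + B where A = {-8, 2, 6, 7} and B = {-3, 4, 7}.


A + B = {a + b : a ∈ A, b ∈ B}.
Enumerate all |A|·|B| = 4·3 = 12 pairs (a, b) and collect distinct sums.
a = -8: -8+-3=-11, -8+4=-4, -8+7=-1
a = 2: 2+-3=-1, 2+4=6, 2+7=9
a = 6: 6+-3=3, 6+4=10, 6+7=13
a = 7: 7+-3=4, 7+4=11, 7+7=14
Collecting distinct sums: A + B = {-11, -4, -1, 3, 4, 6, 9, 10, 11, 13, 14}
|A + B| = 11

A + B = {-11, -4, -1, 3, 4, 6, 9, 10, 11, 13, 14}


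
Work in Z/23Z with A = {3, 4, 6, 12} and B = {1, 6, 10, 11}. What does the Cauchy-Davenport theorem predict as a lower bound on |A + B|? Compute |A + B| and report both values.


Cauchy-Davenport: |A + B| ≥ min(p, |A| + |B| - 1) for A, B nonempty in Z/pZ.
|A| = 4, |B| = 4, p = 23.
CD lower bound = min(23, 4 + 4 - 1) = min(23, 7) = 7.
Compute A + B mod 23 directly:
a = 3: 3+1=4, 3+6=9, 3+10=13, 3+11=14
a = 4: 4+1=5, 4+6=10, 4+10=14, 4+11=15
a = 6: 6+1=7, 6+6=12, 6+10=16, 6+11=17
a = 12: 12+1=13, 12+6=18, 12+10=22, 12+11=0
A + B = {0, 4, 5, 7, 9, 10, 12, 13, 14, 15, 16, 17, 18, 22}, so |A + B| = 14.
Verify: 14 ≥ 7? Yes ✓.

CD lower bound = 7, actual |A + B| = 14.


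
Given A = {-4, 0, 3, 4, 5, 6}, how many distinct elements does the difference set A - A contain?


A - A = {a - a' : a, a' ∈ A}; |A| = 6.
Bounds: 2|A|-1 ≤ |A - A| ≤ |A|² - |A| + 1, i.e. 11 ≤ |A - A| ≤ 31.
Note: 0 ∈ A - A always (from a - a). The set is symmetric: if d ∈ A - A then -d ∈ A - A.
Enumerate nonzero differences d = a - a' with a > a' (then include -d):
Positive differences: {1, 2, 3, 4, 5, 6, 7, 8, 9, 10}
Full difference set: {0} ∪ (positive diffs) ∪ (negative diffs).
|A - A| = 1 + 2·10 = 21 (matches direct enumeration: 21).

|A - A| = 21


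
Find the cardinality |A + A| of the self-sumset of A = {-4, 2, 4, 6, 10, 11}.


A + A = {a + a' : a, a' ∈ A}; |A| = 6.
General bounds: 2|A| - 1 ≤ |A + A| ≤ |A|(|A|+1)/2, i.e. 11 ≤ |A + A| ≤ 21.
Lower bound 2|A|-1 is attained iff A is an arithmetic progression.
Enumerate sums a + a' for a ≤ a' (symmetric, so this suffices):
a = -4: -4+-4=-8, -4+2=-2, -4+4=0, -4+6=2, -4+10=6, -4+11=7
a = 2: 2+2=4, 2+4=6, 2+6=8, 2+10=12, 2+11=13
a = 4: 4+4=8, 4+6=10, 4+10=14, 4+11=15
a = 6: 6+6=12, 6+10=16, 6+11=17
a = 10: 10+10=20, 10+11=21
a = 11: 11+11=22
Distinct sums: {-8, -2, 0, 2, 4, 6, 7, 8, 10, 12, 13, 14, 15, 16, 17, 20, 21, 22}
|A + A| = 18

|A + A| = 18


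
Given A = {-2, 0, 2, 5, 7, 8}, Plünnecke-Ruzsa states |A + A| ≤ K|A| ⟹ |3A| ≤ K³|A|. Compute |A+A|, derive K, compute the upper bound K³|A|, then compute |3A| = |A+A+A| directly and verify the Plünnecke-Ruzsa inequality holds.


|A| = 6.
Step 1: Compute A + A by enumerating all 36 pairs.
A + A = {-4, -2, 0, 2, 3, 4, 5, 6, 7, 8, 9, 10, 12, 13, 14, 15, 16}, so |A + A| = 17.
Step 2: Doubling constant K = |A + A|/|A| = 17/6 = 17/6 ≈ 2.8333.
Step 3: Plünnecke-Ruzsa gives |3A| ≤ K³·|A| = (2.8333)³ · 6 ≈ 136.4722.
Step 4: Compute 3A = A + A + A directly by enumerating all triples (a,b,c) ∈ A³; |3A| = 28.
Step 5: Check 28 ≤ 136.4722? Yes ✓.

K = 17/6, Plünnecke-Ruzsa bound K³|A| ≈ 136.4722, |3A| = 28, inequality holds.


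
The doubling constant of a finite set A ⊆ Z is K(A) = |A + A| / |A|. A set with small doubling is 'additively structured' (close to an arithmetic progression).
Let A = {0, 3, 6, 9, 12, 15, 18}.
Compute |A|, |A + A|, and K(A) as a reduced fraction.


|A| = 7.
Compute A + A by enumerating all 49 pairs.
A + A = {0, 3, 6, 9, 12, 15, 18, 21, 24, 27, 30, 33, 36}, so |A + A| = 13.
K = |A + A| / |A| = 13/7 (already in lowest terms) ≈ 1.8571.
Reference: AP of size 7 gives K = 13/7 ≈ 1.8571; a fully generic set of size 7 gives K ≈ 4.0000.

|A| = 7, |A + A| = 13, K = 13/7.


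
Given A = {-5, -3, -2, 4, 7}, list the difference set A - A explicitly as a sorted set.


A - A = {a - a' : a, a' ∈ A}.
Compute a - a' for each ordered pair (a, a'):
a = -5: -5--5=0, -5--3=-2, -5--2=-3, -5-4=-9, -5-7=-12
a = -3: -3--5=2, -3--3=0, -3--2=-1, -3-4=-7, -3-7=-10
a = -2: -2--5=3, -2--3=1, -2--2=0, -2-4=-6, -2-7=-9
a = 4: 4--5=9, 4--3=7, 4--2=6, 4-4=0, 4-7=-3
a = 7: 7--5=12, 7--3=10, 7--2=9, 7-4=3, 7-7=0
Collecting distinct values (and noting 0 appears from a-a):
A - A = {-12, -10, -9, -7, -6, -3, -2, -1, 0, 1, 2, 3, 6, 7, 9, 10, 12}
|A - A| = 17

A - A = {-12, -10, -9, -7, -6, -3, -2, -1, 0, 1, 2, 3, 6, 7, 9, 10, 12}


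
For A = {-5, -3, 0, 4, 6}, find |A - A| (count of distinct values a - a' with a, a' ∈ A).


A - A = {a - a' : a, a' ∈ A}; |A| = 5.
Bounds: 2|A|-1 ≤ |A - A| ≤ |A|² - |A| + 1, i.e. 9 ≤ |A - A| ≤ 21.
Note: 0 ∈ A - A always (from a - a). The set is symmetric: if d ∈ A - A then -d ∈ A - A.
Enumerate nonzero differences d = a - a' with a > a' (then include -d):
Positive differences: {2, 3, 4, 5, 6, 7, 9, 11}
Full difference set: {0} ∪ (positive diffs) ∪ (negative diffs).
|A - A| = 1 + 2·8 = 17 (matches direct enumeration: 17).

|A - A| = 17


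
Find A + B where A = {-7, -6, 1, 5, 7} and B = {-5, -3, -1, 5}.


A + B = {a + b : a ∈ A, b ∈ B}.
Enumerate all |A|·|B| = 5·4 = 20 pairs (a, b) and collect distinct sums.
a = -7: -7+-5=-12, -7+-3=-10, -7+-1=-8, -7+5=-2
a = -6: -6+-5=-11, -6+-3=-9, -6+-1=-7, -6+5=-1
a = 1: 1+-5=-4, 1+-3=-2, 1+-1=0, 1+5=6
a = 5: 5+-5=0, 5+-3=2, 5+-1=4, 5+5=10
a = 7: 7+-5=2, 7+-3=4, 7+-1=6, 7+5=12
Collecting distinct sums: A + B = {-12, -11, -10, -9, -8, -7, -4, -2, -1, 0, 2, 4, 6, 10, 12}
|A + B| = 15

A + B = {-12, -11, -10, -9, -8, -7, -4, -2, -1, 0, 2, 4, 6, 10, 12}


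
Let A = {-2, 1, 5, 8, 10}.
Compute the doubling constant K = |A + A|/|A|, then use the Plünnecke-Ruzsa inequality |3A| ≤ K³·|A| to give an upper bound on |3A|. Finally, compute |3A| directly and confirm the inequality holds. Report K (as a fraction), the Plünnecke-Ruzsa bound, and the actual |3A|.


|A| = 5.
Step 1: Compute A + A by enumerating all 25 pairs.
A + A = {-4, -1, 2, 3, 6, 8, 9, 10, 11, 13, 15, 16, 18, 20}, so |A + A| = 14.
Step 2: Doubling constant K = |A + A|/|A| = 14/5 = 14/5 ≈ 2.8000.
Step 3: Plünnecke-Ruzsa gives |3A| ≤ K³·|A| = (2.8000)³ · 5 ≈ 109.7600.
Step 4: Compute 3A = A + A + A directly by enumerating all triples (a,b,c) ∈ A³; |3A| = 28.
Step 5: Check 28 ≤ 109.7600? Yes ✓.

K = 14/5, Plünnecke-Ruzsa bound K³|A| ≈ 109.7600, |3A| = 28, inequality holds.


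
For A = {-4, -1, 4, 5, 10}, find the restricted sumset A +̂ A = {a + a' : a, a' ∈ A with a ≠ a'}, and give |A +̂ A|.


Restricted sumset: A +̂ A = {a + a' : a ∈ A, a' ∈ A, a ≠ a'}.
Equivalently, take A + A and drop any sum 2a that is achievable ONLY as a + a for a ∈ A (i.e. sums representable only with equal summands).
Enumerate pairs (a, a') with a < a' (symmetric, so each unordered pair gives one sum; this covers all a ≠ a'):
  -4 + -1 = -5
  -4 + 4 = 0
  -4 + 5 = 1
  -4 + 10 = 6
  -1 + 4 = 3
  -1 + 5 = 4
  -1 + 10 = 9
  4 + 5 = 9
  4 + 10 = 14
  5 + 10 = 15
Collected distinct sums: {-5, 0, 1, 3, 4, 6, 9, 14, 15}
|A +̂ A| = 9
(Reference bound: |A +̂ A| ≥ 2|A| - 3 for |A| ≥ 2, with |A| = 5 giving ≥ 7.)

|A +̂ A| = 9


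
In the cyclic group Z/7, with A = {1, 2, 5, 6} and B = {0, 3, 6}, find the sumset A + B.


Work in Z/7Z: reduce every sum a + b modulo 7.
Enumerate all 12 pairs:
a = 1: 1+0=1, 1+3=4, 1+6=0
a = 2: 2+0=2, 2+3=5, 2+6=1
a = 5: 5+0=5, 5+3=1, 5+6=4
a = 6: 6+0=6, 6+3=2, 6+6=5
Distinct residues collected: {0, 1, 2, 4, 5, 6}
|A + B| = 6 (out of 7 total residues).

A + B = {0, 1, 2, 4, 5, 6}


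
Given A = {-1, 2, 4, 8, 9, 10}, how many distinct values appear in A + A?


A + A = {a + a' : a, a' ∈ A}; |A| = 6.
General bounds: 2|A| - 1 ≤ |A + A| ≤ |A|(|A|+1)/2, i.e. 11 ≤ |A + A| ≤ 21.
Lower bound 2|A|-1 is attained iff A is an arithmetic progression.
Enumerate sums a + a' for a ≤ a' (symmetric, so this suffices):
a = -1: -1+-1=-2, -1+2=1, -1+4=3, -1+8=7, -1+9=8, -1+10=9
a = 2: 2+2=4, 2+4=6, 2+8=10, 2+9=11, 2+10=12
a = 4: 4+4=8, 4+8=12, 4+9=13, 4+10=14
a = 8: 8+8=16, 8+9=17, 8+10=18
a = 9: 9+9=18, 9+10=19
a = 10: 10+10=20
Distinct sums: {-2, 1, 3, 4, 6, 7, 8, 9, 10, 11, 12, 13, 14, 16, 17, 18, 19, 20}
|A + A| = 18

|A + A| = 18


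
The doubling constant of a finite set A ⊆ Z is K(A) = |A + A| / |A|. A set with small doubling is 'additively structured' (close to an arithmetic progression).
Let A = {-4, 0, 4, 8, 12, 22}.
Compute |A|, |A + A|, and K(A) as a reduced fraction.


|A| = 6.
Compute A + A by enumerating all 36 pairs.
A + A = {-8, -4, 0, 4, 8, 12, 16, 18, 20, 22, 24, 26, 30, 34, 44}, so |A + A| = 15.
K = |A + A| / |A| = 15/6 = 5/2 ≈ 2.5000.
Reference: AP of size 6 gives K = 11/6 ≈ 1.8333; a fully generic set of size 6 gives K ≈ 3.5000.

|A| = 6, |A + A| = 15, K = 15/6 = 5/2.


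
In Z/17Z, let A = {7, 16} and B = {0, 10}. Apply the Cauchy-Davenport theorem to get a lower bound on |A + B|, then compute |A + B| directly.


Cauchy-Davenport: |A + B| ≥ min(p, |A| + |B| - 1) for A, B nonempty in Z/pZ.
|A| = 2, |B| = 2, p = 17.
CD lower bound = min(17, 2 + 2 - 1) = min(17, 3) = 3.
Compute A + B mod 17 directly:
a = 7: 7+0=7, 7+10=0
a = 16: 16+0=16, 16+10=9
A + B = {0, 7, 9, 16}, so |A + B| = 4.
Verify: 4 ≥ 3? Yes ✓.

CD lower bound = 3, actual |A + B| = 4.


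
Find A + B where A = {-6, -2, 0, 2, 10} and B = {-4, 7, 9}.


A + B = {a + b : a ∈ A, b ∈ B}.
Enumerate all |A|·|B| = 5·3 = 15 pairs (a, b) and collect distinct sums.
a = -6: -6+-4=-10, -6+7=1, -6+9=3
a = -2: -2+-4=-6, -2+7=5, -2+9=7
a = 0: 0+-4=-4, 0+7=7, 0+9=9
a = 2: 2+-4=-2, 2+7=9, 2+9=11
a = 10: 10+-4=6, 10+7=17, 10+9=19
Collecting distinct sums: A + B = {-10, -6, -4, -2, 1, 3, 5, 6, 7, 9, 11, 17, 19}
|A + B| = 13

A + B = {-10, -6, -4, -2, 1, 3, 5, 6, 7, 9, 11, 17, 19}


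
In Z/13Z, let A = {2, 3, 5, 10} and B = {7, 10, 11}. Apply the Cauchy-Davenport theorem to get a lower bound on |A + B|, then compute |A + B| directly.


Cauchy-Davenport: |A + B| ≥ min(p, |A| + |B| - 1) for A, B nonempty in Z/pZ.
|A| = 4, |B| = 3, p = 13.
CD lower bound = min(13, 4 + 3 - 1) = min(13, 6) = 6.
Compute A + B mod 13 directly:
a = 2: 2+7=9, 2+10=12, 2+11=0
a = 3: 3+7=10, 3+10=0, 3+11=1
a = 5: 5+7=12, 5+10=2, 5+11=3
a = 10: 10+7=4, 10+10=7, 10+11=8
A + B = {0, 1, 2, 3, 4, 7, 8, 9, 10, 12}, so |A + B| = 10.
Verify: 10 ≥ 6? Yes ✓.

CD lower bound = 6, actual |A + B| = 10.
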